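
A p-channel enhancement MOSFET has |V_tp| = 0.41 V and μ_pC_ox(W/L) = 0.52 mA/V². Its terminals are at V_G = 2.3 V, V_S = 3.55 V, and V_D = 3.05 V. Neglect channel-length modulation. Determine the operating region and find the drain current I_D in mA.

Triode; I_D = 0.153 mA

V_SG = V_S − V_G = 3.55 − 2.3 = 1.25 V; V_SD = V_S − V_D = 3.55 − 3.05 = 0.5 V.
V_ov = V_SG − |V_tp| = 1.25 − 0.41 = 0.84 V.
Since V_SD = 0.5 V < V_ov = 0.84 V, the device is in the triode region.
I_D = k_p [V_ov · V_SD − ½ V_SD²] = 0.52 × [0.84 × 0.5 − 0.5 × 0.5²] = 0.153 mA.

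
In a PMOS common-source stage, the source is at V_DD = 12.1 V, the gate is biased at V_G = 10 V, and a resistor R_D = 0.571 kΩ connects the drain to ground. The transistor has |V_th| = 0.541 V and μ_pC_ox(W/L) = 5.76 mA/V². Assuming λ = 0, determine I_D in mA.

I_D = 7.00 mA

V_SG = V_DD − V_G = 12.1 − 10 = 2.1 V, so V_ov = 2.1 − 0.541 = 1.56 V.
Assume saturation: I_D = ½ k_p V_ov² = 0.5 × 5.76 × 1.56² = 7 mA, giving V_SD = V_DD − I_D R_D = 12.1 − 7 × 0.571 = 8.1 V.
V_SD = 8.1 V ≥ V_ov = 1.56 V, confirming saturation.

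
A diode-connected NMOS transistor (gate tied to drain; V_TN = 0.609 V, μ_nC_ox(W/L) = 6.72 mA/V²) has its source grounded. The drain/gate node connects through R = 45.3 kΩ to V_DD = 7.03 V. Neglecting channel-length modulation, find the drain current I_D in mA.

With gate tied to drain, V_GS = V_DS ≥ V_GS − V_TN, so the device is in saturation.
KCL at the drain: ½ k_n (V_GS − V_TN)² = (V_DD − V_GS)/R.
Let x = V_GS − 0.609. Then 152 x² + x − 6.421 = 0, giving x = 0.202 V (positive root), so V_GS = 0.811 V.
I_D = (V_DD − V_GS)/R = (7.03 − 0.811) / 45.3 = 0.137 mA.

I_D = 0.137 mA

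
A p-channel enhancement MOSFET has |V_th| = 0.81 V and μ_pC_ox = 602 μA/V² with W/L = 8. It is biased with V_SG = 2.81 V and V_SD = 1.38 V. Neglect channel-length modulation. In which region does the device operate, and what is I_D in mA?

Triode; I_D = 8.71 mA

k_p = μ_pC_ox · (W/L) = 4.816 mA/V².
V_ov = V_SG − |V_th| = 2.81 − 0.81 = 2 V.
Since V_SD = 1.38 V < V_ov = 2 V, the device is in the triode region.
I_D = k_p [V_ov · V_SD − ½ V_SD²] = 4.816 × [2 × 1.38 − 0.5 × 1.38²] = 8.71 mA.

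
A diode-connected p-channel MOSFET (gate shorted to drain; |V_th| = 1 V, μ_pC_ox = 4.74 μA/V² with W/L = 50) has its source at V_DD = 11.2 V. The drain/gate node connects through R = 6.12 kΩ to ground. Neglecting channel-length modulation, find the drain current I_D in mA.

I_D = 1.16 mA

With gate tied to drain, V_SG = V_SD ≥ V_SG − |V_th|, so the device is in saturation.
k_p = μ_pC_ox · (W/L) = 0.237 mA/V².
KCL at the drain: ½ k_p (V_SG − |V_th|)² = (V_DD − V_SG)/R.
Let x = V_SG − 1. Then 0.725 x² + x − 10.2 = 0, giving x = 3.12 V (positive root), so V_SG = 4.12 V.
I_D = (V_DD − V_SG)/R = (11.2 − 4.12) / 6.12 = 1.16 mA.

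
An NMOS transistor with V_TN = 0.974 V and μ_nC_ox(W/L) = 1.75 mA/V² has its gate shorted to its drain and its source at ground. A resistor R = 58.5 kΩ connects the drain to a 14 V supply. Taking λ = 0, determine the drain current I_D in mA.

I_D = 0.214 mA

With gate tied to drain, V_GS = V_DS ≥ V_GS − V_TN, so the device is in saturation.
KCL at the drain: ½ k_n (V_GS − V_TN)² = (V_DD − V_GS)/R.
Let x = V_GS − 0.974. Then 51.2 x² + x − 13.03 = 0, giving x = 0.495 V (positive root), so V_GS = 1.47 V.
I_D = (V_DD − V_GS)/R = (14 − 1.47) / 58.5 = 0.214 mA.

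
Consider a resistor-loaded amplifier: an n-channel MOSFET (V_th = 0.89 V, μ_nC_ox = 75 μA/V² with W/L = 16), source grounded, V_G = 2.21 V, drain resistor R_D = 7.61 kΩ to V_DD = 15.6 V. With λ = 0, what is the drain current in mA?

I_D = 1.05 mA

V_GS = V_G = 2.21 V, so V_ov = 2.21 − 0.89 = 1.32 V.
k_n = μ_nC_ox · (W/L) = 1.2 mA/V².
Assume saturation: I_D = ½ k_n V_ov² = 0.5 × 1.2 × 1.32² = 1.05 mA, giving V_DS = V_DD − I_D R_D = 15.6 − 1.05 × 7.61 = 7.64 V.
V_DS = 7.64 V ≥ V_ov = 1.32 V, confirming saturation.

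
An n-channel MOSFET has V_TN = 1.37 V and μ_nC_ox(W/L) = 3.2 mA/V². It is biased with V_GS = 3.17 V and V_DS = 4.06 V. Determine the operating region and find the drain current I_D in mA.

V_ov = V_GS − V_TN = 3.17 − 1.37 = 1.8 V.
Since V_DS = 4.06 V ≥ V_ov = 1.8 V, the device is in saturation.
I_D = ½ k_n V_ov² = 0.5 × 3.2 × 1.8² = 5.18 mA.

Saturation; I_D = 5.18 mA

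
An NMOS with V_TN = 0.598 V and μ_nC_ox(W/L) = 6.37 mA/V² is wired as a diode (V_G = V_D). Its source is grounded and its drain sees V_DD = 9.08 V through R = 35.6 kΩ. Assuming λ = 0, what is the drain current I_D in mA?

I_D = 0.231 mA

With gate tied to drain, V_GS = V_DS ≥ V_GS − V_TN, so the device is in saturation.
KCL at the drain: ½ k_n (V_GS − V_TN)² = (V_DD − V_GS)/R.
Let x = V_GS − 0.598. Then 113 x² + x − 8.482 = 0, giving x = 0.269 V (positive root), so V_GS = 0.867 V.
I_D = (V_DD − V_GS)/R = (9.08 − 0.867) / 35.6 = 0.231 mA.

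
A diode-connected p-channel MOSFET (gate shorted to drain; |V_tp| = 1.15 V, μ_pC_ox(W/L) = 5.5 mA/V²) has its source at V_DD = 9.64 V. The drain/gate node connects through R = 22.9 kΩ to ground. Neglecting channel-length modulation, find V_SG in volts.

V_SG = 1.51 V

With gate tied to drain, V_SG = V_SD ≥ V_SG − |V_tp|, so the device is in saturation.
KCL at the drain: ½ k_p (V_SG − |V_tp|)² = (V_DD − V_SG)/R.
Let x = V_SG − 1.15. Then 63 x² + x − 8.49 = 0, giving x = 0.359 V (positive root), so V_SG = 1.51 V.
I_D = (V_DD − V_SG)/R = (9.64 − 1.51) / 22.9 = 0.355 mA.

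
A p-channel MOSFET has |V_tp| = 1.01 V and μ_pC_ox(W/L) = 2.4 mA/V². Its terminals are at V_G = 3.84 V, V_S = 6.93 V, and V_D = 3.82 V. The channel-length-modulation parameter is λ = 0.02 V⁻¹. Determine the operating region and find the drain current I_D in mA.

V_SG = V_S − V_G = 6.93 − 3.84 = 3.09 V; V_SD = V_S − V_D = 6.93 − 3.82 = 3.11 V.
V_ov = V_SG − |V_tp| = 3.09 − 1.01 = 2.08 V.
Since V_SD = 3.11 V ≥ V_ov = 2.08 V, the device is in saturation.
I_D = ½ k_p V_ov² (1 + λ V_SD) = 0.5 × 2.4 × 2.08² × (1 + 0.02 × 3.11) = 5.51 mA.

Saturation; I_D = 5.51 mA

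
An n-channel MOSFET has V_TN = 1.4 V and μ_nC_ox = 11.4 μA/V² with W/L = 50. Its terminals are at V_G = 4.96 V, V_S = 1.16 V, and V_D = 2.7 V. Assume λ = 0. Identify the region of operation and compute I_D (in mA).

Triode; I_D = 1.43 mA

V_GS = V_G − V_S = 4.96 − 1.16 = 3.8 V; V_DS = V_D − V_S = 2.7 − 1.16 = 1.54 V.
k_n = μ_nC_ox · (W/L) = 0.57 mA/V².
V_ov = V_GS − V_TN = 3.8 − 1.4 = 2.4 V.
Since V_DS = 1.54 V < V_ov = 2.4 V, the device is in the triode region.
I_D = k_n [V_ov · V_DS − ½ V_DS²] = 0.57 × [2.4 × 1.54 − 0.5 × 1.54²] = 1.43 mA.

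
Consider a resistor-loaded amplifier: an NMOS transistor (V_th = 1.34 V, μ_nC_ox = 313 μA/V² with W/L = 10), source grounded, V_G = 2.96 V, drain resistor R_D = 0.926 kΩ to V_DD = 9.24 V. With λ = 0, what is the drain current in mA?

V_GS = V_G = 2.96 V, so V_ov = 2.96 − 1.34 = 1.62 V.
k_n = μ_nC_ox · (W/L) = 3.13 mA/V².
Assume saturation: I_D = ½ k_n V_ov² = 0.5 × 3.13 × 1.62² = 4.11 mA, giving V_DS = V_DD − I_D R_D = 9.24 − 4.11 × 0.926 = 5.44 V.
V_DS = 5.44 V ≥ V_ov = 1.62 V, confirming saturation.

I_D = 4.11 mA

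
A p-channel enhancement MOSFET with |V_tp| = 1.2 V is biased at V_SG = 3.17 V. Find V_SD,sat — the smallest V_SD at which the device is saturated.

V_SD,sat = 1.97 V

The boundary between triode and saturation is V_SD = V_SG − |V_tp| = V_ov.
V_ov = 3.17 − 1.2 = 1.97 V.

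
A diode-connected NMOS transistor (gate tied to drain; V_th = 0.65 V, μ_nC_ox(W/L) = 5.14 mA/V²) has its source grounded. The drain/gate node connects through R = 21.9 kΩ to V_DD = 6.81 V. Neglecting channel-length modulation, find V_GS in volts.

With gate tied to drain, V_GS = V_DS ≥ V_GS − V_th, so the device is in saturation.
KCL at the drain: ½ k_n (V_GS − V_th)² = (V_DD − V_GS)/R.
Let x = V_GS − 0.65. Then 56.3 x² + x − 6.16 = 0, giving x = 0.322 V (positive root), so V_GS = 0.972 V.
I_D = (V_DD − V_GS)/R = (6.81 − 0.972) / 21.9 = 0.267 mA.

V_GS = 0.972 V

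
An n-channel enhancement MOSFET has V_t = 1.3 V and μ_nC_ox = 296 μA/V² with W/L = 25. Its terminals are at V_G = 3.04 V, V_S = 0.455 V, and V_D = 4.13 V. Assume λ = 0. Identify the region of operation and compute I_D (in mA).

V_GS = V_G − V_S = 3.04 − 0.455 = 2.58 V; V_DS = V_D − V_S = 4.13 − 0.455 = 3.67 V.
k_n = μ_nC_ox · (W/L) = 7.4 mA/V².
V_ov = V_GS − V_t = 2.58 − 1.3 = 1.28 V.
Since V_DS = 3.67 V ≥ V_ov = 1.28 V, the device is in saturation.
I_D = ½ k_n V_ov² = 0.5 × 7.4 × 1.28² = 6.11 mA.

Saturation; I_D = 6.11 mA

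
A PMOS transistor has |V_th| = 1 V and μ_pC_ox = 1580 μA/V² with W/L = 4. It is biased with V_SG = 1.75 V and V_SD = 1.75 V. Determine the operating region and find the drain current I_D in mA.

k_p = μ_pC_ox · (W/L) = 6.32 mA/V².
V_ov = V_SG − |V_th| = 1.75 − 1 = 0.75 V.
Since V_SD = 1.75 V ≥ V_ov = 0.75 V, the device is in saturation.
I_D = ½ k_p V_ov² = 0.5 × 6.32 × 0.75² = 1.78 mA.

Saturation; I_D = 1.78 mA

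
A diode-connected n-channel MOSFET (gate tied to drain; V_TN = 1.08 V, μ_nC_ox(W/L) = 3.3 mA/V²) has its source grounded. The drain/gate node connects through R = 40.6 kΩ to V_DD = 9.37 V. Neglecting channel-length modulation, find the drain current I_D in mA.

I_D = 0.196 mA

With gate tied to drain, V_GS = V_DS ≥ V_GS − V_TN, so the device is in saturation.
KCL at the drain: ½ k_n (V_GS − V_TN)² = (V_DD − V_GS)/R.
Let x = V_GS − 1.08. Then 67 x² + x − 8.29 = 0, giving x = 0.344 V (positive root), so V_GS = 1.42 V.
I_D = (V_DD − V_GS)/R = (9.37 − 1.42) / 40.6 = 0.196 mA.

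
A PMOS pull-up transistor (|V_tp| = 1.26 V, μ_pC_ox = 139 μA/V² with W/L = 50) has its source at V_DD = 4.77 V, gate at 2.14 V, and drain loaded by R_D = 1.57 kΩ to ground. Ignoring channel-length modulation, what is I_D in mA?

V_SG = V_DD − V_G = 4.77 − 2.14 = 2.63 V, so V_ov = 2.63 − 1.26 = 1.37 V.
k_p = μ_pC_ox · (W/L) = 6.95 mA/V².
Assume saturation: I_D = ½ k_p V_ov² = 0.5 × 6.95 × 1.37² = 6.52 mA, giving V_SD = V_DD − I_D R_D = 4.77 − 6.52 × 1.57 = -5.47 V.
But -5.47 V < V_ov = 1.37 V, so the device is actually in triode.
In triode I_D = k_p[V_ov V_SD − ½ V_SD²] and I_D = (V_DD − V_SD)/R_D. Equating: 5.46 V_SD² − 15.95 V_SD + 4.77 = 0, giving V_SD = 0.338 V (the root below V_ov).
I_D = (4.77 − 0.338) / 1.57 = 2.82 mA.

I_D = 2.82 mA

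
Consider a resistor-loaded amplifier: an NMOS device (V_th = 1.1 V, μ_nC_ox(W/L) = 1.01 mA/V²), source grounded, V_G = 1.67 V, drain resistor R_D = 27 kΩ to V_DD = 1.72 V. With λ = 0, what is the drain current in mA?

I_D = 0.0595 mA

V_GS = V_G = 1.67 V, so V_ov = 1.67 − 1.1 = 0.57 V.
Assume saturation: I_D = ½ k_n V_ov² = 0.5 × 1.01 × 0.57² = 0.164 mA, giving V_DS = V_DD − I_D R_D = 1.72 − 0.164 × 27 = -2.71 V.
But -2.71 V < V_ov = 0.57 V, so the device is actually in triode.
In triode I_D = k_n[V_ov V_DS − ½ V_DS²] and I_D = (V_DD − V_DS)/R_D. Equating: 13.6 V_DS² − 16.54 V_DS + 1.72 = 0, giving V_DS = 0.115 V (the root below V_ov).
I_D = (1.72 − 0.115) / 27 = 0.0595 mA.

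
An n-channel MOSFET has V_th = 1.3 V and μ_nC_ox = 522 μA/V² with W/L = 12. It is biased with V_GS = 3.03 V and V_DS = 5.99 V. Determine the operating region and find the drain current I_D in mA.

k_n = μ_nC_ox · (W/L) = 6.264 mA/V².
V_ov = V_GS − V_th = 3.03 − 1.3 = 1.73 V.
Since V_DS = 5.99 V ≥ V_ov = 1.73 V, the device is in saturation.
I_D = ½ k_n V_ov² = 0.5 × 6.264 × 1.73² = 9.37 mA.

Saturation; I_D = 9.37 mA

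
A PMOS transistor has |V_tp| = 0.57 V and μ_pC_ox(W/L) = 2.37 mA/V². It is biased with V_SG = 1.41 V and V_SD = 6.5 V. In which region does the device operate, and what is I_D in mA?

V_ov = V_SG − |V_tp| = 1.41 − 0.57 = 0.84 V.
Since V_SD = 6.5 V ≥ V_ov = 0.84 V, the device is in saturation.
I_D = ½ k_p V_ov² = 0.5 × 2.37 × 0.84² = 0.836 mA.

Saturation; I_D = 0.836 mA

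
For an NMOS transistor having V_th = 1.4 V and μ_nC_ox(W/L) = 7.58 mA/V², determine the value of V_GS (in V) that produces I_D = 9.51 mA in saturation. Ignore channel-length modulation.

In saturation I_D = ½ k_n (V_GS − V_th)², so V_GS − V_th = √(2 I_D / k_n) = √(2 × 9.51 / 7.58) = 1.58 V.
V_GS = 1.4 + 1.58 = 2.98 V.

V_GS = 2.98 V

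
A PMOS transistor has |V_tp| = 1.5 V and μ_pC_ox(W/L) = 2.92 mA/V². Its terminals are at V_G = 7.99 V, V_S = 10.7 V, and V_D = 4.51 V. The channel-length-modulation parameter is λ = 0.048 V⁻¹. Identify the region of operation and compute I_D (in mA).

V_SG = V_S − V_G = 10.7 − 7.99 = 2.71 V; V_SD = V_S − V_D = 10.7 − 4.51 = 6.19 V.
V_ov = V_SG − |V_tp| = 2.71 − 1.5 = 1.21 V.
Since V_SD = 6.19 V ≥ V_ov = 1.21 V, the device is in saturation.
I_D = ½ k_p V_ov² (1 + λ V_SD) = 0.5 × 2.92 × 1.21² × (1 + 0.048 × 6.19) = 2.77 mA.

Saturation; I_D = 2.77 mA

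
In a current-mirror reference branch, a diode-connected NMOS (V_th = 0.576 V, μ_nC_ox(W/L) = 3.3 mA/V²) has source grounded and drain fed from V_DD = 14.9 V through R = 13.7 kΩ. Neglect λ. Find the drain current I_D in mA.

With gate tied to drain, V_GS = V_DS ≥ V_GS − V_th, so the device is in saturation.
KCL at the drain: ½ k_n (V_GS − V_th)² = (V_DD − V_GS)/R.
Let x = V_GS − 0.576. Then 22.6 x² + x − 14.32 = 0, giving x = 0.774 V (positive root), so V_GS = 1.35 V.
I_D = (V_DD − V_GS)/R = (14.9 − 1.35) / 13.7 = 0.989 mA.

I_D = 0.989 mA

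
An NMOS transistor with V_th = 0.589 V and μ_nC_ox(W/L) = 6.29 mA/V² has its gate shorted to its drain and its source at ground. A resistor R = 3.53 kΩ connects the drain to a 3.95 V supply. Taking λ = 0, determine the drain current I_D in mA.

With gate tied to drain, V_GS = V_DS ≥ V_GS − V_th, so the device is in saturation.
KCL at the drain: ½ k_n (V_GS − V_th)² = (V_DD − V_GS)/R.
Let x = V_GS − 0.589. Then 11.1 x² + x − 3.361 = 0, giving x = 0.507 V (positive root), so V_GS = 1.1 V.
I_D = (V_DD − V_GS)/R = (3.95 − 1.1) / 3.53 = 0.808 mA.

I_D = 0.808 mA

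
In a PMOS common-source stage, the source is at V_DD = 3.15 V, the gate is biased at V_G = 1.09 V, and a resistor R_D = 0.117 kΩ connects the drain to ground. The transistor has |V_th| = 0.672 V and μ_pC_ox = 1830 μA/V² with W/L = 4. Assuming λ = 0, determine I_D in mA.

V_SG = V_DD − V_G = 3.15 − 1.09 = 2.06 V, so V_ov = 2.06 − 0.672 = 1.39 V.
k_p = μ_pC_ox · (W/L) = 7.32 mA/V².
Assume saturation: I_D = ½ k_p V_ov² = 0.5 × 7.32 × 1.39² = 7.05 mA, giving V_SD = V_DD − I_D R_D = 3.15 − 7.05 × 0.117 = 2.33 V.
V_SD = 2.33 V ≥ V_ov = 1.39 V, confirming saturation.

I_D = 7.05 mA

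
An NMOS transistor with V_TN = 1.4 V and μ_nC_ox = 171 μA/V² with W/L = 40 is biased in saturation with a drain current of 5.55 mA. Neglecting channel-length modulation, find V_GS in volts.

V_GS = 2.67 V

k_n = μ_nC_ox · (W/L) = 6.84 mA/V².
In saturation I_D = ½ k_n (V_GS − V_TN)², so V_GS − V_TN = √(2 I_D / k_n) = √(2 × 5.55 / 6.84) = 1.27 V.
V_GS = 1.4 + 1.27 = 2.67 V.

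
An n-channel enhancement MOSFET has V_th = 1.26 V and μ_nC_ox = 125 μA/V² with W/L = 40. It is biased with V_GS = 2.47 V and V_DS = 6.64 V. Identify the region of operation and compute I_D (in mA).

Saturation; I_D = 3.66 mA

k_n = μ_nC_ox · (W/L) = 5 mA/V².
V_ov = V_GS − V_th = 2.47 − 1.26 = 1.21 V.
Since V_DS = 6.64 V ≥ V_ov = 1.21 V, the device is in saturation.
I_D = ½ k_n V_ov² = 0.5 × 5 × 1.21² = 3.66 mA.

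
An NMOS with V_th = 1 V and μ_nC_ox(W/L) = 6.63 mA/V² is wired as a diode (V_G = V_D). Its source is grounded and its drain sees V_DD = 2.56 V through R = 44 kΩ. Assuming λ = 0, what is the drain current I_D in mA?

I_D = 0.0332 mA

With gate tied to drain, V_GS = V_DS ≥ V_GS − V_th, so the device is in saturation.
KCL at the drain: ½ k_n (V_GS − V_th)² = (V_DD − V_GS)/R.
Let x = V_GS − 1. Then 146 x² + x − 1.56 = 0, giving x = 0.1 V (positive root), so V_GS = 1.1 V.
I_D = (V_DD − V_GS)/R = (2.56 − 1.1) / 44 = 0.0332 mA.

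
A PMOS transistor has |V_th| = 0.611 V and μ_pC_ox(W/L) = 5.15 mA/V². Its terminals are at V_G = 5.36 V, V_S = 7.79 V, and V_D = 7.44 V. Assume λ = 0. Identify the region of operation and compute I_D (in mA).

V_SG = V_S − V_G = 7.79 − 5.36 = 2.43 V; V_SD = V_S − V_D = 7.79 − 7.44 = 0.35 V.
V_ov = V_SG − |V_th| = 2.43 − 0.611 = 1.82 V.
Since V_SD = 0.35 V < V_ov = 1.82 V, the device is in the triode region.
I_D = k_p [V_ov · V_SD − ½ V_SD²] = 5.15 × [1.82 × 0.35 − 0.5 × 0.35²] = 2.96 mA.

Triode; I_D = 2.96 mA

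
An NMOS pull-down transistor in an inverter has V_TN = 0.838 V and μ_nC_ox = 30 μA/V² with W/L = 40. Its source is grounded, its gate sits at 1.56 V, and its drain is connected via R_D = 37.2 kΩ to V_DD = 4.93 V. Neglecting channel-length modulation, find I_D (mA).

I_D = 0.128 mA

V_GS = V_G = 1.56 V, so V_ov = 1.56 − 0.838 = 0.722 V.
k_n = μ_nC_ox · (W/L) = 1.2 mA/V².
Assume saturation: I_D = ½ k_n V_ov² = 0.5 × 1.2 × 0.722² = 0.313 mA, giving V_DS = V_DD − I_D R_D = 4.93 − 0.313 × 37.2 = -6.71 V.
But -6.71 V < V_ov = 0.722 V, so the device is actually in triode.
In triode I_D = k_n[V_ov V_DS − ½ V_DS²] and I_D = (V_DD − V_DS)/R_D. Equating: 22.3 V_DS² − 33.23 V_DS + 4.93 = 0, giving V_DS = 0.167 V (the root below V_ov).
I_D = (4.93 − 0.167) / 37.2 = 0.128 mA.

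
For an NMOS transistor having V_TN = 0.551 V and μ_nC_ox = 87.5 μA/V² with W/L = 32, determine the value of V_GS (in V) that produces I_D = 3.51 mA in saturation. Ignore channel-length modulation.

k_n = μ_nC_ox · (W/L) = 2.8 mA/V².
In saturation I_D = ½ k_n (V_GS − V_TN)², so V_GS − V_TN = √(2 I_D / k_n) = √(2 × 3.51 / 2.8) = 1.58 V.
V_GS = 0.551 + 1.58 = 2.13 V.

V_GS = 2.13 V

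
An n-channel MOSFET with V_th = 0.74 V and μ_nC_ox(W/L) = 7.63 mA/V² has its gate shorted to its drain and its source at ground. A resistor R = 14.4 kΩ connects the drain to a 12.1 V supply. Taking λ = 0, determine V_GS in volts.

With gate tied to drain, V_GS = V_DS ≥ V_GS − V_th, so the device is in saturation.
KCL at the drain: ½ k_n (V_GS − V_th)² = (V_DD − V_GS)/R.
Let x = V_GS − 0.74. Then 54.9 x² + x − 11.36 = 0, giving x = 0.446 V (positive root), so V_GS = 1.19 V.
I_D = (V_DD − V_GS)/R = (12.1 − 1.19) / 14.4 = 0.758 mA.

V_GS = 1.19 V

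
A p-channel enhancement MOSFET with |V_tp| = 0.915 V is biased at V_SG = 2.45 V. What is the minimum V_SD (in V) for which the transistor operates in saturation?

The boundary between triode and saturation is V_SD = V_SG − |V_tp| = V_ov.
V_ov = 2.45 − 0.915 = 1.54 V.

V_SD,sat = 1.54 V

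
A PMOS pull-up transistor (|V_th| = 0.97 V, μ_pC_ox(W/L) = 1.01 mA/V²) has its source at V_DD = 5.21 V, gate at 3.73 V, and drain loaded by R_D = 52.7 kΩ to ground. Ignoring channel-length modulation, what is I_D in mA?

V_SG = V_DD − V_G = 5.21 − 3.73 = 1.48 V, so V_ov = 1.48 − 0.97 = 0.51 V.
Assume saturation: I_D = ½ k_p V_ov² = 0.5 × 1.01 × 0.51² = 0.131 mA, giving V_SD = V_DD − I_D R_D = 5.21 − 0.131 × 52.7 = -1.71 V.
But -1.71 V < V_ov = 0.51 V, so the device is actually in triode.
In triode I_D = k_p[V_ov V_SD − ½ V_SD²] and I_D = (V_DD − V_SD)/R_D. Equating: 26.6 V_SD² − 28.15 V_SD + 5.21 = 0, giving V_SD = 0.239 V (the root below V_ov).
I_D = (5.21 − 0.239) / 52.7 = 0.0943 mA.

I_D = 0.0943 mA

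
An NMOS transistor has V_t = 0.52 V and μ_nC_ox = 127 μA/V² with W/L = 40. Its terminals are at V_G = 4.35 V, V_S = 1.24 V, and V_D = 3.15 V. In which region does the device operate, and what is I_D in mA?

Triode; I_D = 15.9 mA

V_GS = V_G − V_S = 4.35 − 1.24 = 3.11 V; V_DS = V_D − V_S = 3.15 − 1.24 = 1.91 V.
k_n = μ_nC_ox · (W/L) = 5.08 mA/V².
V_ov = V_GS − V_t = 3.11 − 0.52 = 2.59 V.
Since V_DS = 1.91 V < V_ov = 2.59 V, the device is in the triode region.
I_D = k_n [V_ov · V_DS − ½ V_DS²] = 5.08 × [2.59 × 1.91 − 0.5 × 1.91²] = 15.9 mA.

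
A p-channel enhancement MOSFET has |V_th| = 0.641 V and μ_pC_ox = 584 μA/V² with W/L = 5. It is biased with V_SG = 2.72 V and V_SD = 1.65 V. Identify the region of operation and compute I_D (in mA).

Triode; I_D = 6.04 mA

k_p = μ_pC_ox · (W/L) = 2.92 mA/V².
V_ov = V_SG − |V_th| = 2.72 − 0.641 = 2.08 V.
Since V_SD = 1.65 V < V_ov = 2.08 V, the device is in the triode region.
I_D = k_p [V_ov · V_SD − ½ V_SD²] = 2.92 × [2.08 × 1.65 − 0.5 × 1.65²] = 6.04 mA.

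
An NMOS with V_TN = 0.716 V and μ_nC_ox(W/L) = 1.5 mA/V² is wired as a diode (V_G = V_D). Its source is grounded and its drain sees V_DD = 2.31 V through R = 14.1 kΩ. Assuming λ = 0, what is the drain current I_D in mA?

With gate tied to drain, V_GS = V_DS ≥ V_GS − V_TN, so the device is in saturation.
KCL at the drain: ½ k_n (V_GS − V_TN)² = (V_DD − V_GS)/R.
Let x = V_GS − 0.716. Then 10.6 x² + x − 1.594 = 0, giving x = 0.344 V (positive root), so V_GS = 1.06 V.
I_D = (V_DD − V_GS)/R = (2.31 − 1.06) / 14.1 = 0.0887 mA.

I_D = 0.0887 mA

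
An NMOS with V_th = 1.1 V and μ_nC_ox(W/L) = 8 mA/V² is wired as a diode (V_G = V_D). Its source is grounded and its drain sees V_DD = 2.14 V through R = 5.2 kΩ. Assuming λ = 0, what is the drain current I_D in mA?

With gate tied to drain, V_GS = V_DS ≥ V_GS − V_th, so the device is in saturation.
KCL at the drain: ½ k_n (V_GS − V_th)² = (V_DD − V_GS)/R.
Let x = V_GS − 1.1. Then 20.8 x² + x − 1.04 = 0, giving x = 0.201 V (positive root), so V_GS = 1.3 V.
I_D = (V_DD − V_GS)/R = (2.14 − 1.3) / 5.2 = 0.161 mA.

I_D = 0.161 mA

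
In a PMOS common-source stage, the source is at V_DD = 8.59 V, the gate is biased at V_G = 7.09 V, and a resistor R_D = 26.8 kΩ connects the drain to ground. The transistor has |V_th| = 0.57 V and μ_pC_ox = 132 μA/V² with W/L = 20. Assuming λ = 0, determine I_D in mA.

V_SG = V_DD − V_G = 8.59 − 7.09 = 1.5 V, so V_ov = 1.5 − 0.57 = 0.93 V.
k_p = μ_pC_ox · (W/L) = 2.64 mA/V².
Assume saturation: I_D = ½ k_p V_ov² = 0.5 × 2.64 × 0.93² = 1.14 mA, giving V_SD = V_DD − I_D R_D = 8.59 − 1.14 × 26.8 = -22 V.
But -22 V < V_ov = 0.93 V, so the device is actually in triode.
In triode I_D = k_p[V_ov V_SD − ½ V_SD²] and I_D = (V_DD − V_SD)/R_D. Equating: 35.4 V_SD² − 66.8 V_SD + 8.59 = 0, giving V_SD = 0.139 V (the root below V_ov).
I_D = (8.59 − 0.139) / 26.8 = 0.315 mA.

I_D = 0.315 mA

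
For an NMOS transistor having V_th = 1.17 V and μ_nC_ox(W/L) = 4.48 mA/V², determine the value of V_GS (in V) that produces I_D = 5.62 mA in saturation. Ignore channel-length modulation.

In saturation I_D = ½ k_n (V_GS − V_th)², so V_GS − V_th = √(2 I_D / k_n) = √(2 × 5.62 / 4.48) = 1.58 V.
V_GS = 1.17 + 1.58 = 2.75 V.

V_GS = 2.75 V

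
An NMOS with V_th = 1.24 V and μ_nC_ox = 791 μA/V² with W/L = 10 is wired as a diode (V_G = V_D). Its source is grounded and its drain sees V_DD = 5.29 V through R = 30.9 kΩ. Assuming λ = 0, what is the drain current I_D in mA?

With gate tied to drain, V_GS = V_DS ≥ V_GS − V_th, so the device is in saturation.
k_n = μ_nC_ox · (W/L) = 7.91 mA/V².
KCL at the drain: ½ k_n (V_GS − V_th)² = (V_DD − V_GS)/R.
Let x = V_GS − 1.24. Then 122 x² + x − 4.05 = 0, giving x = 0.178 V (positive root), so V_GS = 1.42 V.
I_D = (V_DD − V_GS)/R = (5.29 − 1.42) / 30.9 = 0.125 mA.

I_D = 0.125 mA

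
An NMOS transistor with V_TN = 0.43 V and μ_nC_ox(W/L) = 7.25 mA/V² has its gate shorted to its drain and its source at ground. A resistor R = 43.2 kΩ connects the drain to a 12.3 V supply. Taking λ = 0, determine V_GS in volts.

With gate tied to drain, V_GS = V_DS ≥ V_GS − V_TN, so the device is in saturation.
KCL at the drain: ½ k_n (V_GS − V_TN)² = (V_DD − V_GS)/R.
Let x = V_GS − 0.43. Then 157 x² + x − 11.87 = 0, giving x = 0.272 V (positive root), so V_GS = 0.702 V.
I_D = (V_DD − V_GS)/R = (12.3 − 0.702) / 43.2 = 0.268 mA.

V_GS = 0.702 V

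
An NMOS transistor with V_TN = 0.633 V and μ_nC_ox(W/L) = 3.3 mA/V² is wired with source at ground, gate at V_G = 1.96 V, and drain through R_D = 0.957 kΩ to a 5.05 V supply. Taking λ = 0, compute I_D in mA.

I_D = 2.91 mA

V_GS = V_G = 1.96 V, so V_ov = 1.96 − 0.633 = 1.33 V.
Assume saturation: I_D = ½ k_n V_ov² = 0.5 × 3.3 × 1.33² = 2.91 mA, giving V_DS = V_DD − I_D R_D = 5.05 − 2.91 × 0.957 = 2.27 V.
V_DS = 2.27 V ≥ V_ov = 1.33 V, confirming saturation.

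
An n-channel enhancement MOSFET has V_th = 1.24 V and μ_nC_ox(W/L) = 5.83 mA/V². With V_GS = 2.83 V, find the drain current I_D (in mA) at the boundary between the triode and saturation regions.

At the boundary V_DS = V_ov = V_GS − V_th = 2.83 − 1.24 = 1.59 V.
I_D = ½ k_n V_ov² = 0.5 × 5.83 × 1.59² = 7.37 mA.

I_D = 7.37 mA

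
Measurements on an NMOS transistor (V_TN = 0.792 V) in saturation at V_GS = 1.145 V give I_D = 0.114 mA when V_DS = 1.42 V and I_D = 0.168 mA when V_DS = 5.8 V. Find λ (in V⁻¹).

λ = 0.128 V⁻¹

With V_GS fixed, I_D ∝ (1 + λ V_DS) in saturation, so I_D2/I_D1 = (1 + λ V_DS2)/(1 + λ V_DS1).
0.168/0.114 = 1.474 = (1 + 5.8 λ)/(1 + 1.42 λ).
Solving: λ (I_D1 V_DS2 − I_D2 V_DS1) = I_D2 − I_D1, so λ = (0.168 − 0.114) / (0.114 × 5.8 − 0.168 × 1.42) = 0.054 / 0.423 = 0.128 V⁻¹.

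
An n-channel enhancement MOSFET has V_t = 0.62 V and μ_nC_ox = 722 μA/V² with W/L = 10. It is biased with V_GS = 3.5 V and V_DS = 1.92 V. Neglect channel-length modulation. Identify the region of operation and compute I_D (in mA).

Triode; I_D = 26.6 mA

k_n = μ_nC_ox · (W/L) = 7.22 mA/V².
V_ov = V_GS − V_t = 3.5 − 0.62 = 2.88 V.
Since V_DS = 1.92 V < V_ov = 2.88 V, the device is in the triode region.
I_D = k_n [V_ov · V_DS − ½ V_DS²] = 7.22 × [2.88 × 1.92 − 0.5 × 1.92²] = 26.6 mA.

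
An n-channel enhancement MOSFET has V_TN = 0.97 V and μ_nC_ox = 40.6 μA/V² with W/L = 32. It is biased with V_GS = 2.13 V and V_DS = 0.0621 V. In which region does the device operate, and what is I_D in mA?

k_n = μ_nC_ox · (W/L) = 1.299 mA/V².
V_ov = V_GS − V_TN = 2.13 − 0.97 = 1.16 V.
Since V_DS = 0.0621 V < V_ov = 1.16 V, the device is in the triode region.
I_D = k_n [V_ov · V_DS − ½ V_DS²] = 1.299 × [1.16 × 0.0621 − 0.5 × 0.0621²] = 0.0911 mA.

Triode; I_D = 0.0911 mA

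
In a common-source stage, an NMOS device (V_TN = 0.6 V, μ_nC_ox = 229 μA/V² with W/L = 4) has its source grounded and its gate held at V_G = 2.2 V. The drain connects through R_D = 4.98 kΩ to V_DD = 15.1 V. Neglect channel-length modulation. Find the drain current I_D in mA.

V_GS = V_G = 2.2 V, so V_ov = 2.2 − 0.6 = 1.6 V.
k_n = μ_nC_ox · (W/L) = 0.916 mA/V².
Assume saturation: I_D = ½ k_n V_ov² = 0.5 × 0.916 × 1.6² = 1.17 mA, giving V_DS = V_DD − I_D R_D = 15.1 − 1.17 × 4.98 = 9.26 V.
V_DS = 9.26 V ≥ V_ov = 1.6 V, confirming saturation.

I_D = 1.17 mA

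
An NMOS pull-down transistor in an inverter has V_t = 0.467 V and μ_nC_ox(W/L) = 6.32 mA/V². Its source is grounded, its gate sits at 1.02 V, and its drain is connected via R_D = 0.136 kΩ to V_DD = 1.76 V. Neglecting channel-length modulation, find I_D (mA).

V_GS = V_G = 1.02 V, so V_ov = 1.02 − 0.467 = 0.553 V.
Assume saturation: I_D = ½ k_n V_ov² = 0.5 × 6.32 × 0.553² = 0.966 mA, giving V_DS = V_DD − I_D R_D = 1.76 − 0.966 × 0.136 = 1.63 V.
V_DS = 1.63 V ≥ V_ov = 0.553 V, confirming saturation.

I_D = 0.966 mA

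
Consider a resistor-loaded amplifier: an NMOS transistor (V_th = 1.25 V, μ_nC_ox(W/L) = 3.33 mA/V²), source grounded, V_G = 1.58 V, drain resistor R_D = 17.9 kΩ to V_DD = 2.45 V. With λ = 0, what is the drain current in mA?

V_GS = V_G = 1.58 V, so V_ov = 1.58 − 1.25 = 0.33 V.
Assume saturation: I_D = ½ k_n V_ov² = 0.5 × 3.33 × 0.33² = 0.181 mA, giving V_DS = V_DD − I_D R_D = 2.45 − 0.181 × 17.9 = -0.796 V.
But -0.796 V < V_ov = 0.33 V, so the device is actually in triode.
In triode I_D = k_n[V_ov V_DS − ½ V_DS²] and I_D = (V_DD − V_DS)/R_D. Equating: 29.8 V_DS² − 20.67 V_DS + 2.45 = 0, giving V_DS = 0.152 V (the root below V_ov).
I_D = (2.45 − 0.152) / 17.9 = 0.128 mA.

I_D = 0.128 mA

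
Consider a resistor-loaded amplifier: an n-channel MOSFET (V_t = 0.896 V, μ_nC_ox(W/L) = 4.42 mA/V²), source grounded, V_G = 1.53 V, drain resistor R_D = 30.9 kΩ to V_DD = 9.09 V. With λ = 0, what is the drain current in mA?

V_GS = V_G = 1.53 V, so V_ov = 1.53 − 0.896 = 0.634 V.
Assume saturation: I_D = ½ k_n V_ov² = 0.5 × 4.42 × 0.634² = 0.888 mA, giving V_DS = V_DD − I_D R_D = 9.09 − 0.888 × 30.9 = -18.4 V.
But -18.4 V < V_ov = 0.634 V, so the device is actually in triode.
In triode I_D = k_n[V_ov V_DS − ½ V_DS²] and I_D = (V_DD − V_DS)/R_D. Equating: 68.3 V_DS² − 87.59 V_DS + 9.09 = 0, giving V_DS = 0.114 V (the root below V_ov).
I_D = (9.09 − 0.114) / 30.9 = 0.29 mA.

I_D = 0.290 mA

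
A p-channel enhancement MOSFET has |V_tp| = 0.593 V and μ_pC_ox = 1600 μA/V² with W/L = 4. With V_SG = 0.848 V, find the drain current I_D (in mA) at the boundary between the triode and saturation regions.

At the boundary V_SD = V_ov = V_SG − |V_tp| = 0.848 − 0.593 = 0.255 V.
k_p = μ_pC_ox · (W/L) = 6.4 mA/V².
I_D = ½ k_p V_ov² = 0.5 × 6.4 × 0.255² = 0.208 mA.

I_D = 0.208 mA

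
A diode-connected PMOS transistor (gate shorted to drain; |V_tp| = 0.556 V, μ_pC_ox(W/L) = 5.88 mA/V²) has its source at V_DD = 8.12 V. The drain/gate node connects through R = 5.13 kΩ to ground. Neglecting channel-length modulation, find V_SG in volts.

V_SG = 1.23 V

With gate tied to drain, V_SG = V_SD ≥ V_SG − |V_tp|, so the device is in saturation.
KCL at the drain: ½ k_p (V_SG − |V_tp|)² = (V_DD − V_SG)/R.
Let x = V_SG − 0.556. Then 15.1 x² + x − 7.564 = 0, giving x = 0.676 V (positive root), so V_SG = 1.23 V.
I_D = (V_DD − V_SG)/R = (8.12 − 1.23) / 5.13 = 1.34 mA.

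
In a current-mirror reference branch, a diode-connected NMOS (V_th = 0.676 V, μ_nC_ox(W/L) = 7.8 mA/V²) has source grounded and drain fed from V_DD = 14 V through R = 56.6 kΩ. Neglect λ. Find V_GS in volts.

With gate tied to drain, V_GS = V_DS ≥ V_GS − V_th, so the device is in saturation.
KCL at the drain: ½ k_n (V_GS − V_th)² = (V_DD − V_GS)/R.
Let x = V_GS − 0.676. Then 221 x² + x − 13.32 = 0, giving x = 0.243 V (positive root), so V_GS = 0.919 V.
I_D = (V_DD − V_GS)/R = (14 − 0.919) / 56.6 = 0.231 mA.

V_GS = 0.919 V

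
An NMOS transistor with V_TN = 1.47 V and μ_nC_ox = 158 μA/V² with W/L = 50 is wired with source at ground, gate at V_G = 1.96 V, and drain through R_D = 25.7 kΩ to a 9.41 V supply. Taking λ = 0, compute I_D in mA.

I_D = 0.362 mA

V_GS = V_G = 1.96 V, so V_ov = 1.96 − 1.47 = 0.49 V.
k_n = μ_nC_ox · (W/L) = 7.9 mA/V².
Assume saturation: I_D = ½ k_n V_ov² = 0.5 × 7.9 × 0.49² = 0.948 mA, giving V_DS = V_DD − I_D R_D = 9.41 − 0.948 × 25.7 = -15 V.
But -15 V < V_ov = 0.49 V, so the device is actually in triode.
In triode I_D = k_n[V_ov V_DS − ½ V_DS²] and I_D = (V_DD − V_DS)/R_D. Equating: 102 V_DS² − 100.5 V_DS + 9.41 = 0, giving V_DS = 0.105 V (the root below V_ov).
I_D = (9.41 − 0.105) / 25.7 = 0.362 mA.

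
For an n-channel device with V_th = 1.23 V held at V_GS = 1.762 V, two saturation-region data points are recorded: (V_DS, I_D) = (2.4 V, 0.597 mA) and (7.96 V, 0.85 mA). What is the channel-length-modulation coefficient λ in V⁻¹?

With V_GS fixed, I_D ∝ (1 + λ V_DS) in saturation, so I_D2/I_D1 = (1 + λ V_DS2)/(1 + λ V_DS1).
0.85/0.597 = 1.424 = (1 + 7.96 λ)/(1 + 2.4 λ).
Solving: λ (I_D1 V_DS2 − I_D2 V_DS1) = I_D2 − I_D1, so λ = (0.85 − 0.597) / (0.597 × 7.96 − 0.85 × 2.4) = 0.253 / 2.71 = 0.0933 V⁻¹.

λ = 0.0933 V⁻¹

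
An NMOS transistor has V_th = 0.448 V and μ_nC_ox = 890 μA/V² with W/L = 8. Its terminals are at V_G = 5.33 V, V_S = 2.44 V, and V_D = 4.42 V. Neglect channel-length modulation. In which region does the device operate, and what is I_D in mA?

V_GS = V_G − V_S = 5.33 − 2.44 = 2.89 V; V_DS = V_D − V_S = 4.42 − 2.44 = 1.98 V.
k_n = μ_nC_ox · (W/L) = 7.12 mA/V².
V_ov = V_GS − V_th = 2.89 − 0.448 = 2.44 V.
Since V_DS = 1.98 V < V_ov = 2.44 V, the device is in the triode region.
I_D = k_n [V_ov · V_DS − ½ V_DS²] = 7.12 × [2.44 × 1.98 − 0.5 × 1.98²] = 20.5 mA.

Triode; I_D = 20.5 mA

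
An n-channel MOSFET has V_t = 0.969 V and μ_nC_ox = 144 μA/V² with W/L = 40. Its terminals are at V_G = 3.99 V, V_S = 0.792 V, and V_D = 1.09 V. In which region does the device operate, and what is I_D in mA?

V_GS = V_G − V_S = 3.99 − 0.792 = 3.2 V; V_DS = V_D − V_S = 1.09 − 0.792 = 0.298 V.
k_n = μ_nC_ox · (W/L) = 5.76 mA/V².
V_ov = V_GS − V_t = 3.2 − 0.969 = 2.23 V.
Since V_DS = 0.298 V < V_ov = 2.23 V, the device is in the triode region.
I_D = k_n [V_ov · V_DS − ½ V_DS²] = 5.76 × [2.23 × 0.298 − 0.5 × 0.298²] = 3.57 mA.

Triode; I_D = 3.57 mA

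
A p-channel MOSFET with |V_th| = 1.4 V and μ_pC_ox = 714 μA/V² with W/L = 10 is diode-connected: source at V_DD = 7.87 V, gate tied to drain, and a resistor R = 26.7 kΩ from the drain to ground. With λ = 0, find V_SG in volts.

V_SG = 1.66 V

With gate tied to drain, V_SG = V_SD ≥ V_SG − |V_th|, so the device is in saturation.
k_p = μ_pC_ox · (W/L) = 7.14 mA/V².
KCL at the drain: ½ k_p (V_SG − |V_th|)² = (V_DD − V_SG)/R.
Let x = V_SG − 1.4. Then 95.3 x² + x − 6.47 = 0, giving x = 0.255 V (positive root), so V_SG = 1.66 V.
I_D = (V_DD − V_SG)/R = (7.87 − 1.66) / 26.7 = 0.233 mA.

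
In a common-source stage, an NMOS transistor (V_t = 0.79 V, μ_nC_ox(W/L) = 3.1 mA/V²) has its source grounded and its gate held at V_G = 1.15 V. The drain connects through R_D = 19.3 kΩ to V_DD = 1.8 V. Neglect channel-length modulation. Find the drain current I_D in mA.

I_D = 0.0886 mA

V_GS = V_G = 1.15 V, so V_ov = 1.15 − 0.79 = 0.36 V.
Assume saturation: I_D = ½ k_n V_ov² = 0.5 × 3.1 × 0.36² = 0.201 mA, giving V_DS = V_DD − I_D R_D = 1.8 − 0.201 × 19.3 = -2.08 V.
But -2.08 V < V_ov = 0.36 V, so the device is actually in triode.
In triode I_D = k_n[V_ov V_DS − ½ V_DS²] and I_D = (V_DD − V_DS)/R_D. Equating: 29.9 V_DS² − 22.54 V_DS + 1.8 = 0, giving V_DS = 0.0908 V (the root below V_ov).
I_D = (1.8 − 0.0908) / 19.3 = 0.0886 mA.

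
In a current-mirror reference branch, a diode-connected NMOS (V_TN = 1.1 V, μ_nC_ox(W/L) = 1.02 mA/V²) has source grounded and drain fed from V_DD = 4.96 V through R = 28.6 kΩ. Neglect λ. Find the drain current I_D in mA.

I_D = 0.118 mA

With gate tied to drain, V_GS = V_DS ≥ V_GS − V_TN, so the device is in saturation.
KCL at the drain: ½ k_n (V_GS − V_TN)² = (V_DD − V_GS)/R.
Let x = V_GS − 1.1. Then 14.6 x² + x − 3.86 = 0, giving x = 0.481 V (positive root), so V_GS = 1.58 V.
I_D = (V_DD − V_GS)/R = (4.96 − 1.58) / 28.6 = 0.118 mA.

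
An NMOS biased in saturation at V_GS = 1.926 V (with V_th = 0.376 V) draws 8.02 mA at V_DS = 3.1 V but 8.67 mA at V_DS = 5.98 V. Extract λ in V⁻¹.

With V_GS fixed, I_D ∝ (1 + λ V_DS) in saturation, so I_D2/I_D1 = (1 + λ V_DS2)/(1 + λ V_DS1).
8.67/8.02 = 1.081 = (1 + 5.98 λ)/(1 + 3.1 λ).
Solving: λ (I_D1 V_DS2 − I_D2 V_DS1) = I_D2 − I_D1, so λ = (8.67 − 8.02) / (8.02 × 5.98 − 8.67 × 3.1) = 0.65 / 21.1 = 0.0308 V⁻¹.

λ = 0.0308 V⁻¹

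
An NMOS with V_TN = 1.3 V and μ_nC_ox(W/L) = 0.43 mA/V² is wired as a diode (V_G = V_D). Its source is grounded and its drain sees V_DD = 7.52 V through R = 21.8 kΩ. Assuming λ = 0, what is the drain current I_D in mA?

With gate tied to drain, V_GS = V_DS ≥ V_GS − V_TN, so the device is in saturation.
KCL at the drain: ½ k_n (V_GS − V_TN)² = (V_DD − V_GS)/R.
Let x = V_GS − 1.3. Then 4.69 x² + x − 6.22 = 0, giving x = 1.05 V (positive root), so V_GS = 2.35 V.
I_D = (V_DD − V_GS)/R = (7.52 − 2.35) / 21.8 = 0.237 mA.

I_D = 0.237 mA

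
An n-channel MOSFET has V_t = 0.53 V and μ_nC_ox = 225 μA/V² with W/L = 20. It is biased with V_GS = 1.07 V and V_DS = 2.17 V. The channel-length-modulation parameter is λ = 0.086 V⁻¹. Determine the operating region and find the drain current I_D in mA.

k_n = μ_nC_ox · (W/L) = 4.5 mA/V².
V_ov = V_GS − V_t = 1.07 − 0.53 = 0.54 V.
Since V_DS = 2.17 V ≥ V_ov = 0.54 V, the device is in saturation.
I_D = ½ k_n V_ov² (1 + λ V_DS) = 0.5 × 4.5 × 0.54² × (1 + 0.086 × 2.17) = 0.779 mA.

Saturation; I_D = 0.779 mA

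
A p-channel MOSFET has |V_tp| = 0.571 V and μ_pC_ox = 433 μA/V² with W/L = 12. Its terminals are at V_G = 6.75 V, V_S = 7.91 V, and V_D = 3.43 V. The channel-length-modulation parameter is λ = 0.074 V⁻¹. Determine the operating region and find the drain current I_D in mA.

V_SG = V_S − V_G = 7.91 − 6.75 = 1.16 V; V_SD = V_S − V_D = 7.91 − 3.43 = 4.48 V.
k_p = μ_pC_ox · (W/L) = 5.196 mA/V².
V_ov = V_SG − |V_tp| = 1.16 − 0.571 = 0.589 V.
Since V_SD = 4.48 V ≥ V_ov = 0.589 V, the device is in saturation.
I_D = ½ k_p V_ov² (1 + λ V_SD) = 0.5 × 5.196 × 0.589² × (1 + 0.074 × 4.48) = 1.2 mA.

Saturation; I_D = 1.20 mA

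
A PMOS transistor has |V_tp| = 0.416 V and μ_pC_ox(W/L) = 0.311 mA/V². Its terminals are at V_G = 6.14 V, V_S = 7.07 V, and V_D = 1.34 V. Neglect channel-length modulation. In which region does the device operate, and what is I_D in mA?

Saturation; I_D = 0.0411 mA

V_SG = V_S − V_G = 7.07 − 6.14 = 0.93 V; V_SD = V_S − V_D = 7.07 − 1.34 = 5.73 V.
V_ov = V_SG − |V_tp| = 0.93 − 0.416 = 0.514 V.
Since V_SD = 5.73 V ≥ V_ov = 0.514 V, the device is in saturation.
I_D = ½ k_p V_ov² = 0.5 × 0.311 × 0.514² = 0.0411 mA.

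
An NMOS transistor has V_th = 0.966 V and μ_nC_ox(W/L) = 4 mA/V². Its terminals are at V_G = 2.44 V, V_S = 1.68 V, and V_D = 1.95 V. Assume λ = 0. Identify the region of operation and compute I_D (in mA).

Cutoff; I_D = 0 mA

V_GS = V_G − V_S = 2.44 − 1.68 = 0.76 V; V_DS = V_D − V_S = 1.95 − 1.68 = 0.27 V.
V_GS = 0.76 V < V_th = 0.966 V, so the transistor is in cutoff.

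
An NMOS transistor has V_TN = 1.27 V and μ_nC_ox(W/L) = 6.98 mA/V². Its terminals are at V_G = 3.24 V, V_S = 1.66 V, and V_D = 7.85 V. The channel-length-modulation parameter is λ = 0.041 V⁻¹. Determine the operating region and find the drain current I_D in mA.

V_GS = V_G − V_S = 3.24 − 1.66 = 1.58 V; V_DS = V_D − V_S = 7.85 − 1.66 = 6.19 V.
V_ov = V_GS − V_TN = 1.58 − 1.27 = 0.31 V.
Since V_DS = 6.19 V ≥ V_ov = 0.31 V, the device is in saturation.
I_D = ½ k_n V_ov² (1 + λ V_DS) = 0.5 × 6.98 × 0.31² × (1 + 0.041 × 6.19) = 0.421 mA.

Saturation; I_D = 0.421 mA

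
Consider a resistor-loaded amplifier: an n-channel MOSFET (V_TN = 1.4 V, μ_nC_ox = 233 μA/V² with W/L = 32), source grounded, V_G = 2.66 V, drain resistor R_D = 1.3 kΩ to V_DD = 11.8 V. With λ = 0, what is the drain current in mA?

I_D = 5.92 mA

V_GS = V_G = 2.66 V, so V_ov = 2.66 − 1.4 = 1.26 V.
k_n = μ_nC_ox · (W/L) = 7.456 mA/V².
Assume saturation: I_D = ½ k_n V_ov² = 0.5 × 7.456 × 1.26² = 5.92 mA, giving V_DS = V_DD − I_D R_D = 11.8 − 5.92 × 1.3 = 4.11 V.
V_DS = 4.11 V ≥ V_ov = 1.26 V, confirming saturation.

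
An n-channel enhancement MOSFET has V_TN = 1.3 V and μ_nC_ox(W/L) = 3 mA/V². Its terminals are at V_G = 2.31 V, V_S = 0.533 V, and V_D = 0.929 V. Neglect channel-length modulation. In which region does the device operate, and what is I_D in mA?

Triode; I_D = 0.331 mA

V_GS = V_G − V_S = 2.31 − 0.533 = 1.78 V; V_DS = V_D − V_S = 0.929 − 0.533 = 0.396 V.
V_ov = V_GS − V_TN = 1.78 − 1.3 = 0.477 V.
Since V_DS = 0.396 V < V_ov = 0.477 V, the device is in the triode region.
I_D = k_n [V_ov · V_DS − ½ V_DS²] = 3 × [0.477 × 0.396 − 0.5 × 0.396²] = 0.331 mA.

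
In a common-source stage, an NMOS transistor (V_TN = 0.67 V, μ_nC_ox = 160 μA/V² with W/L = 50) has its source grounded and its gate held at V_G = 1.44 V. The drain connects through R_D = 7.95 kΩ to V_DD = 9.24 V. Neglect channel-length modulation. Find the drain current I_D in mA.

V_GS = V_G = 1.44 V, so V_ov = 1.44 − 0.67 = 0.77 V.
k_n = μ_nC_ox · (W/L) = 8 mA/V².
Assume saturation: I_D = ½ k_n V_ov² = 0.5 × 8 × 0.77² = 2.37 mA, giving V_DS = V_DD − I_D R_D = 9.24 − 2.37 × 7.95 = -9.61 V.
But -9.61 V < V_ov = 0.77 V, so the device is actually in triode.
In triode I_D = k_n[V_ov V_DS − ½ V_DS²] and I_D = (V_DD − V_DS)/R_D. Equating: 31.8 V_DS² − 49.97 V_DS + 9.24 = 0, giving V_DS = 0.214 V (the root below V_ov).
I_D = (9.24 − 0.214) / 7.95 = 1.14 mA.

I_D = 1.14 mA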